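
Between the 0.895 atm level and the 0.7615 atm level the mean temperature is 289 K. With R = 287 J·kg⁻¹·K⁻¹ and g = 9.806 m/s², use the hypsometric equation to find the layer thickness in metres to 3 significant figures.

Hypsometric equation: Δz = (R T̄/g) ln(P₁/P₂).
R T̄/g = 287 × 289 / 9.806 = 8458.4 m.
ln(0.895/0.7615) = ln(1.1753) = 0.16152.
Δz = 8458.4 × 0.16152 = 1366.2 m.

Δz ≈ 1370 m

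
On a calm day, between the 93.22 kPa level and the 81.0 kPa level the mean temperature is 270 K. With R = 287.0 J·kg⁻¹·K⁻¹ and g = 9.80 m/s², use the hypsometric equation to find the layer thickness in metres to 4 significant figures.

Δz ≈ 1111 m

Hypsometric equation: Δz = (R T̄/g) ln(P₁/P₂).
R T̄/g = 287.0 × 270 / 9.80 = 7907.1 m.
ln(93.22/81.0) = ln(1.1509) = 0.14054.
Δz = 7907.1 × 0.14054 = 1111.3 m.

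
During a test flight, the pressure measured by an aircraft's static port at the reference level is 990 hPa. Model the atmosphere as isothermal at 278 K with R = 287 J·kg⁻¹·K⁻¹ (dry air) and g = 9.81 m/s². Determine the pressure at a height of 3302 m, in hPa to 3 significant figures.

Scale height: H = RT/g = 287 × 278 / 9.81 = 8133.1 m.
Barometric formula: P = P₀ exp(−z/H).
z/H = 3302.0/8133.1 = 0.40600; exp(−0.40600) = 0.66631.
P = 990 × 0.66631 = 659.65 hPa.

P ≈ 660 hPa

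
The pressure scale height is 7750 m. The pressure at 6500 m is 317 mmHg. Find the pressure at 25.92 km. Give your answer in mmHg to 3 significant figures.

Between two levels, P₂ = P₁ exp(−Δz/H) with Δz = z₂ − z₁.
Δz = 25920 − 6500.0 = 19420 m; Δz/H = 19420/7750.0 = 2.5058.
P₂ = 317 × exp(−2.5058) = 317 × 0.081610 = 25.870 mmHg.

P ≈ 25.9 mmHg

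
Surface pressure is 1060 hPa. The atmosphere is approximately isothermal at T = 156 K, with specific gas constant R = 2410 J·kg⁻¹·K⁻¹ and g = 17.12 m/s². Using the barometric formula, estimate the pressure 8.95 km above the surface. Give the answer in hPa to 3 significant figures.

Scale height: H = RT/g = 2410 × 156 / 17.12 = 21960 m.
Barometric formula: P = P₀ exp(−z/H).
z/H = 8950.0/21960 = 0.40756; exp(−0.40756) = 0.66527.
P = 1060 × 0.66527 = 705.19 hPa.

P ≈ 705 hPa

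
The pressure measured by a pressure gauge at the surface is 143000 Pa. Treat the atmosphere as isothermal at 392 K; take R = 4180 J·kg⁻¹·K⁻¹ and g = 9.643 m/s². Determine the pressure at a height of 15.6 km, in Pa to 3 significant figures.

P ≈ 130000 Pa

Scale height: H = RT/g = 4180 × 392 / 9.643 = 169920 m.
Barometric formula: P = P₀ exp(−z/H).
z/H = 15600/169920 = 0.091808; exp(−0.091808) = 0.91228.
P = 143000 × 0.91228 = 130460 Pa.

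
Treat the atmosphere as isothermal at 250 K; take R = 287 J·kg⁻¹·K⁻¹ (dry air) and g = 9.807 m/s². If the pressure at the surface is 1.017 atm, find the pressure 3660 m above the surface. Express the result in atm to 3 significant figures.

Scale height: H = RT/g = 287 × 250 / 9.807 = 7316.2 m.
Barometric formula: P = P₀ exp(−z/H).
z/H = 3660.0/7316.2 = 0.50026; exp(−0.50026) = 0.60637.
P = 1.017 × 0.60637 = 0.61668 atm.

P ≈ 0.617 atm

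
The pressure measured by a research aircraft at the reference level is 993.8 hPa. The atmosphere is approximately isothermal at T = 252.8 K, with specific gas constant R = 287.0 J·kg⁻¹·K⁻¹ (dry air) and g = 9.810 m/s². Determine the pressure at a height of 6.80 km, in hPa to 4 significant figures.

P ≈ 396.3 hPa

Scale height: H = RT/g = 287.0 × 252.8 / 9.810 = 7395.9 m.
Barometric formula: P = P₀ exp(−z/H).
z/H = 6800.0/7395.9 = 0.91943; exp(−0.91943) = 0.39875.
P = 993.8 × 0.39875 = 396.28 hPa.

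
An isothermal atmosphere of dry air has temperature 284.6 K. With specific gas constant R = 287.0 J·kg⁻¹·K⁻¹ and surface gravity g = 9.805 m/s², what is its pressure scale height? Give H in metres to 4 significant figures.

The scale height of an isothermal atmosphere is H = RT/g.
H = 287.0 × 284.6 / 9.805 = 81680/9.805 = 8330.4 m.

H ≈ 8330 m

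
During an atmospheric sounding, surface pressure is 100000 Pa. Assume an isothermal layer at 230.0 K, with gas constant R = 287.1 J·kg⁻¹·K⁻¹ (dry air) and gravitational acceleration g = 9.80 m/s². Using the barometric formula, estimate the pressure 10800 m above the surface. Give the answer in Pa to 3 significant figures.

Scale height: H = RT/g = 287.1 × 230.0 / 9.80 = 6738.1 m.
Barometric formula: P = P₀ exp(−z/H).
z/H = 10800/6738.1 = 1.6028; exp(−1.6028) = 0.20133.
P = 100000 × 0.20133 = 20133 Pa.

P ≈ 20100 Pa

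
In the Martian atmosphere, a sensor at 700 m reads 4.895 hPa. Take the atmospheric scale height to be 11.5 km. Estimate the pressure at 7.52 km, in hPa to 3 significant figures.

Between two levels, P₂ = P₁ exp(−Δz/H) with Δz = z₂ − z₁.
Δz = 7520.0 − 700.00 = 6820.0 m; Δz/H = 6820.0/11500 = 0.59304.
P₂ = 4.895 × exp(−0.59304) = 4.895 × 0.55264 = 2.7052 hPa.

P ≈ 2.71 hPa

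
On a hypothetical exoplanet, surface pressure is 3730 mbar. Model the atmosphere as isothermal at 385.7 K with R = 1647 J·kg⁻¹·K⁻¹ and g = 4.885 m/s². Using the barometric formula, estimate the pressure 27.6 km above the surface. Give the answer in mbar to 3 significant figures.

P ≈ 3020 mbar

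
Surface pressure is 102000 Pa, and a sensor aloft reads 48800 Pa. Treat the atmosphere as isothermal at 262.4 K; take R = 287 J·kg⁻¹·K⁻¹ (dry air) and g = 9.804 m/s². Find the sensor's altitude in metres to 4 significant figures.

z ≈ 5663 m

Scale height: H = RT/g = 287 × 262.4 / 9.804 = 7681.4 m.
Invert the barometric formula: z = H ln(P₀/P).
P₀/P = 102000/48800 = 2.0902; ln(2.0902) = 0.73726.
z = 7681.4 × 0.73726 = 5663.2 m.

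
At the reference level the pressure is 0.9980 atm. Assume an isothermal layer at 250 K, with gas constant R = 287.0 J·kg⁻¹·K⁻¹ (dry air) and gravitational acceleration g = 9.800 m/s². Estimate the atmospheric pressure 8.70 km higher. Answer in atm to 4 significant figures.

Scale height: H = RT/g = 287.0 × 250 / 9.800 = 7321.4 m.
Barometric formula: P = P₀ exp(−z/H).
z/H = 8700.0/7321.4 = 1.1883; exp(−1.1883) = 0.30474.
P = 0.9980 × 0.30474 = 0.30413 atm.

P ≈ 0.3041 atm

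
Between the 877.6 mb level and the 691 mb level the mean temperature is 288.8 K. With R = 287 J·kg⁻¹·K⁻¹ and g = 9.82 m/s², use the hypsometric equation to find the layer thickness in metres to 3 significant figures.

Δz ≈ 2020 m

Hypsometric equation: Δz = (R T̄/g) ln(P₁/P₂).
R T̄/g = 287 × 288.8 / 9.82 = 8440.5 m.
ln(877.6/691) = ln(1.2700) = 0.23902.
Δz = 8440.5 × 0.23902 = 2017.4 m.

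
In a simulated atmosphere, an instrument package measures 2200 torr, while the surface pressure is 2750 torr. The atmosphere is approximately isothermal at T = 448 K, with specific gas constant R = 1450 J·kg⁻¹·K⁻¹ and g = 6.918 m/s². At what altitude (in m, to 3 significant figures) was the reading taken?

Scale height: H = RT/g = 1450 × 448 / 6.918 = 93900 m.
Invert the barometric formula: z = H ln(P₀/P).
P₀/P = 2750/2200 = 1.2500; ln(1.2500) = 0.22314.
z = 93900 × 0.22314 = 20953 m.

z ≈ 21000 m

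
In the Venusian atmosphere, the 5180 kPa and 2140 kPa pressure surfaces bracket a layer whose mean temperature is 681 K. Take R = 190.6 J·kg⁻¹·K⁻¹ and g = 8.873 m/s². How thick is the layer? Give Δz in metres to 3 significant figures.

Δz ≈ 12900 m

Hypsometric equation: Δz = (R T̄/g) ln(P₁/P₂).
R T̄/g = 190.6 × 681 / 8.873 = 14628 m.
ln(5180/2140) = ln(2.4206) = 0.88402.
Δz = 14628 × 0.88402 = 12931 m.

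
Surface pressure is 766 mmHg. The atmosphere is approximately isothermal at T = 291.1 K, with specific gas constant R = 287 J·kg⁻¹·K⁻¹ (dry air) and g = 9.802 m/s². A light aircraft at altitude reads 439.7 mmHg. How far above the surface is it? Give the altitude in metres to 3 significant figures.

z ≈ 4730 m

Scale height: H = RT/g = 287 × 291.1 / 9.802 = 8523.3 m.
Invert the barometric formula: z = H ln(P₀/P).
P₀/P = 766/439.7 = 1.7421; ln(1.7421) = 0.55509.
z = 8523.3 × 0.55509 = 4731.2 m.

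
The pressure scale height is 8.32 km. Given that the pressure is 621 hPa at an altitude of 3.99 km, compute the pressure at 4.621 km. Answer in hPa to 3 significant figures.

P ≈ 576 hPa

Between two levels, P₂ = P₁ exp(−Δz/H) with Δz = z₂ − z₁.
Δz = 4621.0 − 3990.0 = 631.00 m; Δz/H = 631.00/8320.0 = 0.075841.
P₂ = 621 × exp(−0.075841) = 621 × 0.92696 = 575.64 hPa.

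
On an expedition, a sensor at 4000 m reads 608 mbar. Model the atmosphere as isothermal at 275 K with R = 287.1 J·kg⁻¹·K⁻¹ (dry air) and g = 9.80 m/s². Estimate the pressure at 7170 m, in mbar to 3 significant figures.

P ≈ 410 mbar

Scale height: H = RT/g = 287.1 × 275 / 9.80 = 8056.4 m.
Between two levels, P₂ = P₁ exp(−Δz/H) with Δz = z₂ − z₁.
Δz = 7170.0 − 4000.0 = 3170.0 m; Δz/H = 3170.0/8056.4 = 0.39348.
P₂ = 608 × exp(−0.39348) = 608 × 0.67470 = 410.22 mbar.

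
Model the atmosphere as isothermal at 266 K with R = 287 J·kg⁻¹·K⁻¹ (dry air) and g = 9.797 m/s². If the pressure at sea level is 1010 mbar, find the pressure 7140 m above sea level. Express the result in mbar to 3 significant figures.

P ≈ 404 mbar

Scale height: H = RT/g = 287 × 266 / 9.797 = 7792.4 m.
Barometric formula: P = P₀ exp(−z/H).
z/H = 7140.0/7792.4 = 0.91628; exp(−0.91628) = 0.40000.
P = 1010 × 0.40000 = 404.00 mbar.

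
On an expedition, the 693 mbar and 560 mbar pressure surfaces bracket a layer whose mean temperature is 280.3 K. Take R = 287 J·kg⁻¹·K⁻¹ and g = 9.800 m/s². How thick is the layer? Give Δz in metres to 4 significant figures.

Hypsometric equation: Δz = (R T̄/g) ln(P₁/P₂).
R T̄/g = 287 × 280.3 / 9.800 = 8208.8 m.
ln(693/560) = ln(1.2375) = 0.21309.
Δz = 8208.8 × 0.21309 = 1749.2 m.

Δz ≈ 1749 m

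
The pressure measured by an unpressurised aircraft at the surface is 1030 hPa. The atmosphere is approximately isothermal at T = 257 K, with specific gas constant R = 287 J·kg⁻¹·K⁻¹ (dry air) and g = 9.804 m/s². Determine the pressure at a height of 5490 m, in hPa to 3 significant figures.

Scale height: H = RT/g = 287 × 257 / 9.804 = 7523.4 m.
Barometric formula: P = P₀ exp(−z/H).
z/H = 5490.0/7523.4 = 0.72972; exp(−0.72972) = 0.48204.
P = 1030 × 0.48204 = 496.50 hPa.

P ≈ 497 hPa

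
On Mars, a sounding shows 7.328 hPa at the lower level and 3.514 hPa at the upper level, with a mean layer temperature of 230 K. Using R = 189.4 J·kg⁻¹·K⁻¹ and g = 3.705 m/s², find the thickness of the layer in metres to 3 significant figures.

Δz ≈ 8640 m

Hypsometric equation: Δz = (R T̄/g) ln(P₁/P₂).
R T̄/g = 189.4 × 230 / 3.705 = 11758 m.
ln(7.328/3.514) = ln(2.0854) = 0.73496.
Δz = 11758 × 0.73496 = 8641.7 m.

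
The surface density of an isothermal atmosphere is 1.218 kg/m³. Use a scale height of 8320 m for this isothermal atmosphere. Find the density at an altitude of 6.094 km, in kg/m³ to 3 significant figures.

In an isothermal atmosphere, density decays like pressure: ρ = ρ₀ exp(−z/H).
z/H = 6094.0/8320.0 = 0.73245; exp(−0.73245) = 0.48073.
ρ = 1.218 × 0.48073 = 0.58553 kg/m³.

ρ ≈ 0.586 kg/m³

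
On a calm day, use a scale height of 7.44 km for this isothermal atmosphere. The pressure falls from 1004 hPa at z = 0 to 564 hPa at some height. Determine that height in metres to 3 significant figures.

z ≈ 4290 m

Invert the barometric formula: z = H ln(P₀/P).
P₀/P = 1004/564 = 1.7801; ln(1.7801) = 0.57667.
z = 7440.0 × 0.57667 = 4290.4 m.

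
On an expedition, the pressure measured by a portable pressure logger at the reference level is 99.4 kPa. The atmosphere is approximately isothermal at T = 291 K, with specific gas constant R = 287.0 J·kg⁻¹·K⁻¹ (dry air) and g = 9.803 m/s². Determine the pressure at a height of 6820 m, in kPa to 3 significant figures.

Scale height: H = RT/g = 287.0 × 291 / 9.803 = 8519.5 m.
Barometric formula: P = P₀ exp(−z/H).
z/H = 6820.0/8519.5 = 0.80052; exp(−0.80052) = 0.44910.
P = 99.4 × 0.44910 = 44.641 kPa.

P ≈ 44.6 kPa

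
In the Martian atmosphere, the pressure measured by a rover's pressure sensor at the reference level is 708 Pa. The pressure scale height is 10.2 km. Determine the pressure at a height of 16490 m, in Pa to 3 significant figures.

Barometric formula: P = P₀ exp(−z/H).
z/H = 16490/10200 = 1.6167; exp(−1.6167) = 0.19855.
P = 708 × 0.19855 = 140.57 Pa.

P ≈ 141 Pa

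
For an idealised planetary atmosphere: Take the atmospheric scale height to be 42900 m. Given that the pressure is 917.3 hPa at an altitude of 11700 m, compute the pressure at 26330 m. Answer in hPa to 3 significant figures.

Between two levels, P₂ = P₁ exp(−Δz/H) with Δz = z₂ − z₁.
Δz = 26330 − 11700 = 14630 m; Δz/H = 14630/42900 = 0.34103.
P₂ = 917.3 × exp(−0.34103) = 917.3 × 0.71104 = 652.24 hPa.

P ≈ 652 hPa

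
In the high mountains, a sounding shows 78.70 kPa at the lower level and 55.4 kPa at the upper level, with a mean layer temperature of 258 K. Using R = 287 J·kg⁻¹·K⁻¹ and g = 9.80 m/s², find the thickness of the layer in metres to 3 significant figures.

Δz ≈ 2650 m

Hypsometric equation: Δz = (R T̄/g) ln(P₁/P₂).
R T̄/g = 287 × 258 / 9.80 = 7555.7 m.
ln(78.70/55.4) = ln(1.4206) = 0.35108.
Δz = 7555.7 × 0.35108 = 2652.7 m.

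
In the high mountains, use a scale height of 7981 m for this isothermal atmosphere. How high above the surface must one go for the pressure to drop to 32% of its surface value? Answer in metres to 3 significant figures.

z ≈ 9090 m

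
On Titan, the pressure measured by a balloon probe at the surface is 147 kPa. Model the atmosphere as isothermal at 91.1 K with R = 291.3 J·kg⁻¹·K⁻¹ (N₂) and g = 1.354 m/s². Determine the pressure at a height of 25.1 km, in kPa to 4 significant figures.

Scale height: H = RT/g = 291.3 × 91.1 / 1.354 = 19599 m.
Barometric formula: P = P₀ exp(−z/H).
z/H = 25100/19599 = 1.2807; exp(−1.2807) = 0.27784.
P = 147 × 0.27784 = 40.842 kPa.

P ≈ 40.84 kPa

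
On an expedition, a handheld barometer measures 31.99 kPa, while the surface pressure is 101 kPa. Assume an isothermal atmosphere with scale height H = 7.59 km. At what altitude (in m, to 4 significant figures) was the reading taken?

Invert the barometric formula: z = H ln(P₀/P).
P₀/P = 101/31.99 = 3.1572; ln(3.1572) = 1.1497.
z = 7590.0 × 1.1497 = 8726.2 m.

z ≈ 8726 m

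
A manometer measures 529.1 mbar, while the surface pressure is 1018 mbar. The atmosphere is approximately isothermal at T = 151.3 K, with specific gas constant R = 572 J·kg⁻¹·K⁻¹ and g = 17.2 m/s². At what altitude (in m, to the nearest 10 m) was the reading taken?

Scale height: H = RT/g = 572 × 151.3 / 17.2 = 5031.6 m.
Invert the barometric formula: z = H ln(P₀/P).
P₀/P = 1018/529.1 = 1.9240; ln(1.9240) = 0.65441.
z = 5031.6 × 0.65441 = 3292.7 m.

z ≈ 3290 m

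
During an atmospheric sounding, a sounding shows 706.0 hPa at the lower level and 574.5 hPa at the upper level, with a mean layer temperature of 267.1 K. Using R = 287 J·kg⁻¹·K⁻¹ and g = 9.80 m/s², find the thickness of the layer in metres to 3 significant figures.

Hypsometric equation: Δz = (R T̄/g) ln(P₁/P₂).
R T̄/g = 287 × 267.1 / 9.80 = 7822.2 m.
ln(706.0/574.5) = ln(1.2289) = 0.20612.
Δz = 7822.2 × 0.20612 = 1612.3 m.

Δz ≈ 1610 m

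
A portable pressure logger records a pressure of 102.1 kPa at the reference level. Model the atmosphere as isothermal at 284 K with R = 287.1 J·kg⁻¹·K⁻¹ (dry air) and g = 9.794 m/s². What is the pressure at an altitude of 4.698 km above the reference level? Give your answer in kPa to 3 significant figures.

Scale height: H = RT/g = 287.1 × 284 / 9.794 = 8325.1 m.
Barometric formula: P = P₀ exp(−z/H).
z/H = 4698.0/8325.1 = 0.56432; exp(−0.56432) = 0.56875.
P = 102.1 × 0.56875 = 58.069 kPa.

P ≈ 58.1 kPa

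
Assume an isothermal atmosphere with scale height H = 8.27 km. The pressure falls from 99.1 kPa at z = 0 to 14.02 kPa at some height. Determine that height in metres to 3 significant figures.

Invert the barometric formula: z = H ln(P₀/P).
P₀/P = 99.1/14.02 = 7.0685; ln(7.0685) = 1.9556.
z = 8270.0 × 1.9556 = 16173 m.

z ≈ 16200 m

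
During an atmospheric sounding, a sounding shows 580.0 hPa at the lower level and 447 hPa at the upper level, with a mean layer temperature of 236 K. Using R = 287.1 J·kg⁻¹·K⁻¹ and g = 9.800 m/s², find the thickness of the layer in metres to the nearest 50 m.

Δz ≈ 1800 m

Hypsometric equation: Δz = (R T̄/g) ln(P₁/P₂).
R T̄/g = 287.1 × 236 / 9.800 = 6913.8 m.
ln(580.0/447) = ln(1.2975) = 0.26044.
Δz = 6913.8 × 0.26044 = 1800.6 m.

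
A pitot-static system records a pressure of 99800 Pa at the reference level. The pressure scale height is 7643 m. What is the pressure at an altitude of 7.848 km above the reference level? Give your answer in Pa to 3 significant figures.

P ≈ 35700 Pa

Barometric formula: P = P₀ exp(−z/H).
z/H = 7848.0/7643.0 = 1.0268; exp(−1.0268) = 0.35815.
P = 99800 × 0.35815 = 35743 Pa.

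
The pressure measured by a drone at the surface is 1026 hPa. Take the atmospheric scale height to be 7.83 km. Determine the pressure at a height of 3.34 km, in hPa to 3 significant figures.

P ≈ 670 hPa

Barometric formula: P = P₀ exp(−z/H).
z/H = 3340.0/7830.0 = 0.42656; exp(−0.42656) = 0.65275.
P = 1026 × 0.65275 = 669.72 hPa.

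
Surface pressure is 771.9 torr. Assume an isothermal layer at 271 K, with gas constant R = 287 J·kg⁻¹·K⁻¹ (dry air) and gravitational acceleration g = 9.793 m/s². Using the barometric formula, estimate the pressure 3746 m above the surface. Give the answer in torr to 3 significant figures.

P ≈ 482 torr

Scale height: H = RT/g = 287 × 271 / 9.793 = 7942.1 m.
Barometric formula: P = P₀ exp(−z/H).
z/H = 3746.0/7942.1 = 0.47166; exp(−0.47166) = 0.62397.
P = 771.9 × 0.62397 = 481.64 torr.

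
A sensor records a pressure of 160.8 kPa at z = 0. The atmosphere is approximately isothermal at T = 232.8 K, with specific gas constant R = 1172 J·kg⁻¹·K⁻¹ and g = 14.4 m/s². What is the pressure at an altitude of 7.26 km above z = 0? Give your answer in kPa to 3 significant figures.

Scale height: H = RT/g = 1172 × 232.8 / 14.4 = 18947 m.
Barometric formula: P = P₀ exp(−z/H).
z/H = 7260.0/18947 = 0.38317; exp(−0.38317) = 0.68170.
P = 160.8 × 0.68170 = 109.62 kPa.

P ≈ 110 kPa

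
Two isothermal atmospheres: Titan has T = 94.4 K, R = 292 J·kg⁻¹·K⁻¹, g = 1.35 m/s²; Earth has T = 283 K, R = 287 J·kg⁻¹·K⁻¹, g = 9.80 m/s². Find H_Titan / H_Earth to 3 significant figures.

H = RT/g for each body.
H_Titan = 292 × 94.4 / 1.35 = 20418 m.
H_Earth = 287 × 283 / 9.80 = 8287.9 m.
H_Titan/H_Earth = 20418/8287.9 = 2.4636.

H_Titan/H_Earth ≈ 2.46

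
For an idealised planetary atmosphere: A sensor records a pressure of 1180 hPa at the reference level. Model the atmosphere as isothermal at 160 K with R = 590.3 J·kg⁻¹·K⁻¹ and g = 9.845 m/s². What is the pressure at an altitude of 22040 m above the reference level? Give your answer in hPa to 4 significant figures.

P ≈ 118.6 hPa

Scale height: H = RT/g = 590.3 × 160 / 9.845 = 9593.5 m.
Barometric formula: P = P₀ exp(−z/H).
z/H = 22040/9593.5 = 2.2974; exp(−2.2974) = 0.10052.
P = 1180 × 0.10052 = 118.61 hPa.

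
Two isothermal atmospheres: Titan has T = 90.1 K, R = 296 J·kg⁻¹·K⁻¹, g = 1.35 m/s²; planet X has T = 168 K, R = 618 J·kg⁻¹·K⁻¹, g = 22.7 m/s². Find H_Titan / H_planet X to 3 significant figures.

H_Titan/H_planet X ≈ 4.32

H = RT/g for each body.
H_Titan = 296 × 90.1 / 1.35 = 19755 m.
H_planet X = 618 × 168 / 22.7 = 4573.7 m.
H_Titan/H_planet X = 19755/4573.7 = 4.3193.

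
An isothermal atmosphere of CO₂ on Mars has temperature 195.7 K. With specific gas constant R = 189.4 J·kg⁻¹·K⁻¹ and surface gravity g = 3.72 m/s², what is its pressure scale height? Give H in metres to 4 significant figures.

H ≈ 9964 m

The scale height of an isothermal atmosphere is H = RT/g.
H = 189.4 × 195.7 / 3.72 = 37066/3.72 = 9964.0 m.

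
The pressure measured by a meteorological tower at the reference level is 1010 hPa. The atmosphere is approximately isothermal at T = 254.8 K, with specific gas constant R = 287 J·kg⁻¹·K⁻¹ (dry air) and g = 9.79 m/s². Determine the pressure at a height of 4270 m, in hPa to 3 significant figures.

P ≈ 570 hPa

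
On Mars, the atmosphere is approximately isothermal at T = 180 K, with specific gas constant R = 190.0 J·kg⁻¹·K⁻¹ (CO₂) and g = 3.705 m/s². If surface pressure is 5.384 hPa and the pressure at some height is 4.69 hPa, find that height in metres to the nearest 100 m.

z ≈ 1300 m

Scale height: H = RT/g = 190.0 × 180 / 3.705 = 9230.8 m.
Invert the barometric formula: z = H ln(P₀/P).
P₀/P = 5.384/4.69 = 1.1480; ln(1.1480) = 0.13802.
z = 9230.8 × 0.13802 = 1274.0 m.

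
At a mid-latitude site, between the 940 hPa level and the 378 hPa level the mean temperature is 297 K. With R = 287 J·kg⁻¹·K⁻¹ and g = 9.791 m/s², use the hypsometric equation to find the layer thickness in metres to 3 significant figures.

Hypsometric equation: Δz = (R T̄/g) ln(P₁/P₂).
R T̄/g = 287 × 297 / 9.791 = 8705.9 m.
ln(940/378) = ln(2.4868) = 0.91100.
Δz = 8705.9 × 0.91100 = 7931.1 m.

Δz ≈ 7930 m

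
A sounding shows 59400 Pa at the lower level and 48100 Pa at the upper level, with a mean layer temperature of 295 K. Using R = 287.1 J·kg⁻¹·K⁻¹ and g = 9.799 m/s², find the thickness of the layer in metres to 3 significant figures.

Hypsometric equation: Δz = (R T̄/g) ln(P₁/P₂).
R T̄/g = 287.1 × 295 / 9.799 = 8643.2 m.
ln(59400/48100) = ln(1.2349) = 0.21099.
Δz = 8643.2 × 0.21099 = 1823.6 m.

Δz ≈ 1820 m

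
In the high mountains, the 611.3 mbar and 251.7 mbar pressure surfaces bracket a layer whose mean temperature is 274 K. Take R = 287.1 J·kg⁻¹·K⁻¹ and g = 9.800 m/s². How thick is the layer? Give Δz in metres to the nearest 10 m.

Hypsometric equation: Δz = (R T̄/g) ln(P₁/P₂).
R T̄/g = 287.1 × 274 / 9.800 = 8027.1 m.
ln(611.3/251.7) = ln(2.4287) = 0.88736.
Δz = 8027.1 × 0.88736 = 7122.9 m.

Δz ≈ 7120 m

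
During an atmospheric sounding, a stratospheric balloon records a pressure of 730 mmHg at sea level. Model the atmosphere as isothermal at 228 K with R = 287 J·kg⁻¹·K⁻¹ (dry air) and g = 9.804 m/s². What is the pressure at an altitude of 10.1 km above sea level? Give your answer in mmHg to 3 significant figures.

Scale height: H = RT/g = 287 × 228 / 9.804 = 6674.4 m.
Barometric formula: P = P₀ exp(−z/H).
z/H = 10100/6674.4 = 1.5132; exp(−1.5132) = 0.22020.
P = 730 × 0.22020 = 160.75 mmHg.

P ≈ 161 mmHg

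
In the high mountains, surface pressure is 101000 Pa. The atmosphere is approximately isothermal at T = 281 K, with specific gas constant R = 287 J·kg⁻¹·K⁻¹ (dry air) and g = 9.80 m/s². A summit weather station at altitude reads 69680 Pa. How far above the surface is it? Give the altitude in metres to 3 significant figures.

z ≈ 3050 m

Scale height: H = RT/g = 287 × 281 / 9.80 = 8229.3 m.
Invert the barometric formula: z = H ln(P₀/P).
P₀/P = 101000/69680 = 1.4495; ln(1.4495) = 0.37122.
z = 8229.3 × 0.37122 = 3054.9 m.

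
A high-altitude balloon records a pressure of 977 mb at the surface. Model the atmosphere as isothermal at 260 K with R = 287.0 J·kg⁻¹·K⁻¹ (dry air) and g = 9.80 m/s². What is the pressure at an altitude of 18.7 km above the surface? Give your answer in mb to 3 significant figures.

P ≈ 83.8 mb

Scale height: H = RT/g = 287.0 × 260 / 9.80 = 7614.3 m.
Barometric formula: P = P₀ exp(−z/H).
z/H = 18700/7614.3 = 2.4559; exp(−2.4559) = 0.085786.
P = 977 × 0.085786 = 83.813 mb.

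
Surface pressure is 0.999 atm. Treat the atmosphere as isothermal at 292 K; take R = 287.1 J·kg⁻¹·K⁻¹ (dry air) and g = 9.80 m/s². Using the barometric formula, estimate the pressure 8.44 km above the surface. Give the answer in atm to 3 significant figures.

Scale height: H = RT/g = 287.1 × 292 / 9.80 = 8554.4 m.
Barometric formula: P = P₀ exp(−z/H).
z/H = 8440.0/8554.4 = 0.98663; exp(−0.98663) = 0.37283.
P = 0.999 × 0.37283 = 0.37246 atm.

P ≈ 0.372 atm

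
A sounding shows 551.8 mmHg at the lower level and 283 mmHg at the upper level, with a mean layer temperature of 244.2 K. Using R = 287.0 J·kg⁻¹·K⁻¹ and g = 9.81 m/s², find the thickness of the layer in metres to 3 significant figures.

Δz ≈ 4770 m

Hypsometric equation: Δz = (R T̄/g) ln(P₁/P₂).
R T̄/g = 287.0 × 244.2 / 9.81 = 7144.3 m.
ln(551.8/283) = ln(1.9498) = 0.66773.
Δz = 7144.3 × 0.66773 = 4770.5 m.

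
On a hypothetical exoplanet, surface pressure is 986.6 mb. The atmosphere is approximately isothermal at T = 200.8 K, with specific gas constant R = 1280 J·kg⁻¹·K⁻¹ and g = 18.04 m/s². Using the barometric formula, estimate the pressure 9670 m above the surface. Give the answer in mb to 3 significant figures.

P ≈ 500 mb

Scale height: H = RT/g = 1280 × 200.8 / 18.04 = 14247 m.
Barometric formula: P = P₀ exp(−z/H).
z/H = 9670.0/14247 = 0.67874; exp(−0.67874) = 0.50726.
P = 986.6 × 0.50726 = 500.46 mb.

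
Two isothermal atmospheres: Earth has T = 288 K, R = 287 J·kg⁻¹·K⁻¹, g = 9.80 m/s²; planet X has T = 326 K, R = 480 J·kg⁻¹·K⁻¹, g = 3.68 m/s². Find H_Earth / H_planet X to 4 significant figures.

H = RT/g for each body.
H_Earth = 287 × 288 / 9.80 = 8434.3 m.
H_planet X = 480 × 326 / 3.68 = 42522 m.
H_Earth/H_planet X = 8434.3/42522 = 0.19835.

H_Earth/H_planet X ≈ 0.1984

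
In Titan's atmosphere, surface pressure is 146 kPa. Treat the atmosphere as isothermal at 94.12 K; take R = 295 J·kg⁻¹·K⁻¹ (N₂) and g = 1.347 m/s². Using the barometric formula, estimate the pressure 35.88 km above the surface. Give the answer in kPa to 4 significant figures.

Scale height: H = RT/g = 295 × 94.12 / 1.347 = 20613 m.
Barometric formula: P = P₀ exp(−z/H).
z/H = 35880/20613 = 1.7406; exp(−1.7406) = 0.17542.
P = 146 × 0.17542 = 25.611 kPa.

P ≈ 25.61 kPa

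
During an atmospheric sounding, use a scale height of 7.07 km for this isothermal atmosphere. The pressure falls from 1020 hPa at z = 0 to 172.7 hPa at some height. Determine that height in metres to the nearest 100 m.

z ≈ 12600 m

Invert the barometric formula: z = H ln(P₀/P).
P₀/P = 1020/172.7 = 5.9062; ln(5.9062) = 1.7760.
z = 7070.0 × 1.7760 = 12556 m.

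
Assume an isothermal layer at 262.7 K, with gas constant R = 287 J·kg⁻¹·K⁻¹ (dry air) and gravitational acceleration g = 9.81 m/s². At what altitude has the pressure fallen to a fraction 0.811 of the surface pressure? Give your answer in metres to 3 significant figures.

Scale height: H = RT/g = 287 × 262.7 / 9.81 = 7685.5 m.
Set P/P₀ = exp(−z/H) = 0.811, so z = −H ln(0.811).
−ln(0.811) = 0.20949; z = 7685.5 × 0.20949 = 1610.0 m.

z ≈ 1610 m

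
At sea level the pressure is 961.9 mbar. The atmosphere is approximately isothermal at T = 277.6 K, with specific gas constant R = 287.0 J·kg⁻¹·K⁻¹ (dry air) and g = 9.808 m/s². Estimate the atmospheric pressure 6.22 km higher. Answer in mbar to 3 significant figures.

P ≈ 447 mbar

Scale height: H = RT/g = 287.0 × 277.6 / 9.808 = 8123.1 m.
Barometric formula: P = P₀ exp(−z/H).
z/H = 6220.0/8123.1 = 0.76572; exp(−0.76572) = 0.46500.
P = 961.9 × 0.46500 = 447.28 mbar.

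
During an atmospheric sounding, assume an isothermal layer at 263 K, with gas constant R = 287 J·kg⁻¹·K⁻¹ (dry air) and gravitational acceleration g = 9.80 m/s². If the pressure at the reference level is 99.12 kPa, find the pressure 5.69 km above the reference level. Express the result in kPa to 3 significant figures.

P ≈ 47.4 kPa

Scale height: H = RT/g = 287 × 263 / 9.80 = 7702.1 m.
Barometric formula: P = P₀ exp(−z/H).
z/H = 5690.0/7702.1 = 0.73876; exp(−0.73876) = 0.47771.
P = 99.12 × 0.47771 = 47.351 kPa.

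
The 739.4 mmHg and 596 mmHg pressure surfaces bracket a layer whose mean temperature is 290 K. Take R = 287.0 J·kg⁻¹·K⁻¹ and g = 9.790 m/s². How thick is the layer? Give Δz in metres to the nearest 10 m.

Δz ≈ 1830 m

Hypsometric equation: Δz = (R T̄/g) ln(P₁/P₂).
R T̄/g = 287.0 × 290 / 9.790 = 8501.5 m.
ln(739.4/596) = ln(1.2406) = 0.21560.
Δz = 8501.5 × 0.21560 = 1832.9 m.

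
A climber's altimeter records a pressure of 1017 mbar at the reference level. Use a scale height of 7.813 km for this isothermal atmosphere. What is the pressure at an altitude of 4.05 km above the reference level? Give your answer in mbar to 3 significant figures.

P ≈ 606 mbar

Barometric formula: P = P₀ exp(−z/H).
z/H = 4050.0/7813.0 = 0.51837; exp(−0.51837) = 0.59549.
P = 1017 × 0.59549 = 605.61 mbar.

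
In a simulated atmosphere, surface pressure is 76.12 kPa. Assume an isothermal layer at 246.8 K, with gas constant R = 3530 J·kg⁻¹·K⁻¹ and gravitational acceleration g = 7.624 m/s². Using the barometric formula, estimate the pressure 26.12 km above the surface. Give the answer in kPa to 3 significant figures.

P ≈ 60.6 kPa

Scale height: H = RT/g = 3530 × 246.8 / 7.624 = 114270 m.
Barometric formula: P = P₀ exp(−z/H).
z/H = 26120/114270 = 0.22858; exp(−0.22858) = 0.79566.
P = 76.12 × 0.79566 = 60.566 kPa.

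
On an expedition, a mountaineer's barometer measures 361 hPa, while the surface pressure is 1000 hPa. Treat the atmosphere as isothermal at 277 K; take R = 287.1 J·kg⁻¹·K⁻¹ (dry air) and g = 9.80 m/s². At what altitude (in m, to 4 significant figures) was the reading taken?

Scale height: H = RT/g = 287.1 × 277 / 9.80 = 8115.0 m.
Invert the barometric formula: z = H ln(P₀/P).
P₀/P = 1000/361 = 2.7701; ln(2.7701) = 1.0189.
z = 8115.0 × 1.0189 = 8268.4 m.

z ≈ 8268 m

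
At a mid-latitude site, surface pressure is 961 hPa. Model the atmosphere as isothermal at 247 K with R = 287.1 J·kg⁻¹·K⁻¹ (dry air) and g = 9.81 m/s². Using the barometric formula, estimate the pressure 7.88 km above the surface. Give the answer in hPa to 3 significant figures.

Scale height: H = RT/g = 287.1 × 247 / 9.81 = 7228.7 m.
Barometric formula: P = P₀ exp(−z/H).
z/H = 7880.0/7228.7 = 1.0901; exp(−1.0901) = 0.33618.
P = 961 × 0.33618 = 323.07 hPa.

P ≈ 323 hPa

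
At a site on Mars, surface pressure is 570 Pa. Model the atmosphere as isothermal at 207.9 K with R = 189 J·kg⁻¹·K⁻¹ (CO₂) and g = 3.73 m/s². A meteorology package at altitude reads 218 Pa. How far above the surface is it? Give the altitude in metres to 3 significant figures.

Scale height: H = RT/g = 189 × 207.9 / 3.73 = 10534 m.
Invert the barometric formula: z = H ln(P₀/P).
P₀/P = 570/218 = 2.6147; ln(2.6147) = 0.96115.
z = 10534 × 0.96115 = 10125 m.

z ≈ 10100 m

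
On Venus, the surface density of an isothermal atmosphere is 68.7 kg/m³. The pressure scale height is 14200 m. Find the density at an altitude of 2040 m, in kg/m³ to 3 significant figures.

In an isothermal atmosphere, density decays like pressure: ρ = ρ₀ exp(−z/H).
z/H = 2040.0/14200 = 0.14366; exp(−0.14366) = 0.86618.
ρ = 68.7 × 0.86618 = 59.507 kg/m³.

ρ ≈ 59.5 kg/m³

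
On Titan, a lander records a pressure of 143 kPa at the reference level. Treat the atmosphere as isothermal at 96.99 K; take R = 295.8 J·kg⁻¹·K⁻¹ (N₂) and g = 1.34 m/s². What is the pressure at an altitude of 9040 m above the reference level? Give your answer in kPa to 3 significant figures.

P ≈ 93.7 kPa

Scale height: H = RT/g = 295.8 × 96.99 / 1.34 = 21410 m.
Barometric formula: P = P₀ exp(−z/H).
z/H = 9040.0/21410 = 0.42223; exp(−0.42223) = 0.65558.
P = 143 × 0.65558 = 93.748 kPa.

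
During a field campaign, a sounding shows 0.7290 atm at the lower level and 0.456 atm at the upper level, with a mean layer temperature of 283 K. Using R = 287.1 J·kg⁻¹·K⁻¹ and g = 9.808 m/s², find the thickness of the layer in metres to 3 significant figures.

Δz ≈ 3890 m

Hypsometric equation: Δz = (R T̄/g) ln(P₁/P₂).
R T̄/g = 287.1 × 283 / 9.808 = 8284.0 m.
ln(0.7290/0.456) = ln(1.5987) = 0.46919.
Δz = 8284.0 × 0.46919 = 3886.8 m.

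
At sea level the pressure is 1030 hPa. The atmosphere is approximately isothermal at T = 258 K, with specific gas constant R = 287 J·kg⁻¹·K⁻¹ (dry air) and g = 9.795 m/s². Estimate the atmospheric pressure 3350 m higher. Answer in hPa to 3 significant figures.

P ≈ 661 hPa

Scale height: H = RT/g = 287 × 258 / 9.795 = 7559.6 m.
Barometric formula: P = P₀ exp(−z/H).
z/H = 3350.0/7559.6 = 0.44315; exp(−0.44315) = 0.64201.
P = 1030 × 0.64201 = 661.27 hPa.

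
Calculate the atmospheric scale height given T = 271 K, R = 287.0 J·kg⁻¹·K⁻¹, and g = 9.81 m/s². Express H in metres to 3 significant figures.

H ≈ 7930 m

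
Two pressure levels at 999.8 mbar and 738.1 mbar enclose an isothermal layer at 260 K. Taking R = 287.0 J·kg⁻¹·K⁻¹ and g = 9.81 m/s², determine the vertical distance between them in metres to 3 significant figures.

Δz ≈ 2310 m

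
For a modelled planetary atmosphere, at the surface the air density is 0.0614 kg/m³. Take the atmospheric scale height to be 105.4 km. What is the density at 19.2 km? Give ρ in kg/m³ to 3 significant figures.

ρ ≈ 0.0512 kg/m³

In an isothermal atmosphere, density decays like pressure: ρ = ρ₀ exp(−z/H).
z/H = 19200/105400 = 0.18216; exp(−0.18216) = 0.83347.
ρ = 0.0614 × 0.83347 = 0.051175 kg/m³.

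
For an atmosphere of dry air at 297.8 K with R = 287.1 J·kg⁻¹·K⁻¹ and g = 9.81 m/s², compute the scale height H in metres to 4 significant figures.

The scale height of an isothermal atmosphere is H = RT/g.
H = 287.1 × 297.8 / 9.81 = 85498/9.81 = 8715.4 m.

H ≈ 8715 m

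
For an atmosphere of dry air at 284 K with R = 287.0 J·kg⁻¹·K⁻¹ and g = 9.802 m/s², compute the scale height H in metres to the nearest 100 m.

The scale height of an isothermal atmosphere is H = RT/g.
H = 287.0 × 284 / 9.802 = 81508/9.802 = 8315.4 m.

H ≈ 8300 m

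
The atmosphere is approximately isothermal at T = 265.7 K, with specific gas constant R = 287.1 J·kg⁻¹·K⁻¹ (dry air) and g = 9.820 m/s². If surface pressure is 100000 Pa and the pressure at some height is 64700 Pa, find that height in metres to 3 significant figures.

z ≈ 3380 m

Scale height: H = RT/g = 287.1 × 265.7 / 9.820 = 7768.1 m.
Invert the barometric formula: z = H ln(P₀/P).
P₀/P = 100000/64700 = 1.5456; ln(1.5456) = 0.43541.
z = 7768.1 × 0.43541 = 3382.3 m.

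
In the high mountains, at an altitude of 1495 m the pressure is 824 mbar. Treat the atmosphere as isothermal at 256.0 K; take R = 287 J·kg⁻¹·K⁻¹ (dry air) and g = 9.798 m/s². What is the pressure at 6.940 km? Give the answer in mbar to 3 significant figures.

P ≈ 399 mbar

Scale height: H = RT/g = 287 × 256.0 / 9.798 = 7498.7 m.
Between two levels, P₂ = P₁ exp(−Δz/H) with Δz = z₂ − z₁.
Δz = 6940.0 − 1495.0 = 5445.0 m; Δz/H = 5445.0/7498.7 = 0.72613.
P₂ = 824 × exp(−0.72613) = 824 × 0.48378 = 398.63 mbar.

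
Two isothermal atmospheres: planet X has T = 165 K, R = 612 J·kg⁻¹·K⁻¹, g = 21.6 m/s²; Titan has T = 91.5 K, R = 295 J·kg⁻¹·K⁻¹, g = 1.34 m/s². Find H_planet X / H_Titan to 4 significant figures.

H = RT/g for each body.
H_planet X = 612 × 165 / 21.6 = 4675.0 m.
H_Titan = 295 × 91.5 / 1.34 = 20144 m.
H_planet X/H_Titan = 4675.0/20144 = 0.23208.

H_planet X/H_Titan ≈ 0.2321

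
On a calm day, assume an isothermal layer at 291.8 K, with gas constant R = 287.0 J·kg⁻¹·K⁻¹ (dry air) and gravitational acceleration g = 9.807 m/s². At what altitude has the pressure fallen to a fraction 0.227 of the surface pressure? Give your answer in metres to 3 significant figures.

z ≈ 12700 m

Scale height: H = RT/g = 287.0 × 291.8 / 9.807 = 8539.5 m.
Set P/P₀ = exp(−z/H) = 0.227, so z = −H ln(0.227).
−ln(0.227) = 1.4828; z = 8539.5 × 1.4828 = 12662 m.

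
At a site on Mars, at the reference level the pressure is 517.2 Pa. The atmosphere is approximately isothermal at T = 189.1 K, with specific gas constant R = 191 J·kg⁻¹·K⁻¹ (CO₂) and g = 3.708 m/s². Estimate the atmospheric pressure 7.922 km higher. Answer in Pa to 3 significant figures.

P ≈ 229 Pa

Scale height: H = RT/g = 191 × 189.1 / 3.708 = 9740.6 m.
Barometric formula: P = P₀ exp(−z/H).
z/H = 7922.0/9740.6 = 0.81330; exp(−0.81330) = 0.44339.
P = 517.2 × 0.44339 = 229.32 Pa.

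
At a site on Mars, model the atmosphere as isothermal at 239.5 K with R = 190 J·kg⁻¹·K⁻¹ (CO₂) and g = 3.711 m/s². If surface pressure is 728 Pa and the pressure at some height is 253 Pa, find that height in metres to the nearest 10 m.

z ≈ 12960 m

Scale height: H = RT/g = 190 × 239.5 / 3.711 = 12262 m.
Invert the barometric formula: z = H ln(P₀/P).
P₀/P = 728/253 = 2.8775; ln(2.8775) = 1.0569.
z = 12262 × 1.0569 = 12960 m.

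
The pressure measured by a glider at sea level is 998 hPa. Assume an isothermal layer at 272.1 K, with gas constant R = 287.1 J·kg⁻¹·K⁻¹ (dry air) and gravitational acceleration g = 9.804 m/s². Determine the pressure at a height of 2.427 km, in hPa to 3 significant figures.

Scale height: H = RT/g = 287.1 × 272.1 / 9.804 = 7968.2 m.
Barometric formula: P = P₀ exp(−z/H).
z/H = 2427.0/7968.2 = 0.30459; exp(−0.30459) = 0.73743.
P = 998 × 0.73743 = 735.96 hPa.

P ≈ 736 hPa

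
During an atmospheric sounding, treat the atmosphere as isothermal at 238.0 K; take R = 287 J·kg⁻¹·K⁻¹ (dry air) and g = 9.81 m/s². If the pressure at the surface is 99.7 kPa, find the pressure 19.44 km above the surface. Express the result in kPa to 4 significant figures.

P ≈ 6.112 kPa

Scale height: H = RT/g = 287 × 238.0 / 9.81 = 6962.9 m.
Barometric formula: P = P₀ exp(−z/H).
z/H = 19440/6962.9 = 2.7919; exp(−2.7919) = 0.061305.
P = 99.7 × 0.061305 = 6.1121 kPa.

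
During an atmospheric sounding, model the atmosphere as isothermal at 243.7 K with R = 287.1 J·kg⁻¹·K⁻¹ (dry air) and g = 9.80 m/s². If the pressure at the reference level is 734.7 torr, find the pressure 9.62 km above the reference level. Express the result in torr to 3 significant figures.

P ≈ 191 torr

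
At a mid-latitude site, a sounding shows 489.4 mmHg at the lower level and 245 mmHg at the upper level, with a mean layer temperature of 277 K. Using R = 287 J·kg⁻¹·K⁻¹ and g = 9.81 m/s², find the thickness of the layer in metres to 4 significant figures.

Δz ≈ 5607 m

Hypsometric equation: Δz = (R T̄/g) ln(P₁/P₂).
R T̄/g = 287 × 277 / 9.81 = 8103.9 m.
ln(489.4/245) = ln(1.9976) = 0.69195.
Δz = 8103.9 × 0.69195 = 5607.5 m.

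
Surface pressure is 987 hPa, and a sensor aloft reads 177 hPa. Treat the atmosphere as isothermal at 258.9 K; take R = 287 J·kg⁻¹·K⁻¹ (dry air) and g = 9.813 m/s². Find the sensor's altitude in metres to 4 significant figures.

Scale height: H = RT/g = 287 × 258.9 / 9.813 = 7572.0 m.
Invert the barometric formula: z = H ln(P₀/P).
P₀/P = 987/177 = 5.5763; ln(5.5763) = 1.7185.
z = 7572.0 × 1.7185 = 13012 m.

z ≈ 13010 m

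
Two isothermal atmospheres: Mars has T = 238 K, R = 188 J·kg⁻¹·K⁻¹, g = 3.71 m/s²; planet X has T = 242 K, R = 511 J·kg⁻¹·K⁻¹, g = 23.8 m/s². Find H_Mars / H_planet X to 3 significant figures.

H_Mars/H_planet X ≈ 2.32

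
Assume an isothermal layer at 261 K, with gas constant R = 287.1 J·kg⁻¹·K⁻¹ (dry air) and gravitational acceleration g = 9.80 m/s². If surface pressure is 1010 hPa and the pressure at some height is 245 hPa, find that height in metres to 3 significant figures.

Scale height: H = RT/g = 287.1 × 261 / 9.80 = 7646.2 m.
Invert the barometric formula: z = H ln(P₀/P).
P₀/P = 1010/245 = 4.1224; ln(4.1224) = 1.4164.
z = 7646.2 × 1.4164 = 10830 m.

z ≈ 10800 m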